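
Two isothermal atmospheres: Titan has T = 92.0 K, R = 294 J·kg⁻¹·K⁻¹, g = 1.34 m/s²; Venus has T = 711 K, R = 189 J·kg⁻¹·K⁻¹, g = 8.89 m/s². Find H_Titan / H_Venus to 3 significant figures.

H_Titan/H_Venus ≈ 1.34

H = RT/g for each body.
H_Titan = 294 × 92.0 / 1.34 = 20185 m.
H_Venus = 189 × 711 / 8.89 = 15116 m.
H_Titan/H_Venus = 20185/15116 = 1.3353.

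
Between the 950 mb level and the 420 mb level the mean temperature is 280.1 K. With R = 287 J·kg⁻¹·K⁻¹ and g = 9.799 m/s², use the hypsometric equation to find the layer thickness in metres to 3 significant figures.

Δz ≈ 6700 m

Hypsometric equation: Δz = (R T̄/g) ln(P₁/P₂).
R T̄/g = 287 × 280.1 / 9.799 = 8203.8 m.
ln(950/420) = ln(2.2619) = 0.81621.
Δz = 8203.8 × 0.81621 = 6696.0 m.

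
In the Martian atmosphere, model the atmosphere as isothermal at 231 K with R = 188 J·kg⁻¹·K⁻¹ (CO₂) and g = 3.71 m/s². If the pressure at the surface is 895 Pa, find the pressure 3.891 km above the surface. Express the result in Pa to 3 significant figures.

P ≈ 642 Pa

Scale height: H = RT/g = 188 × 231 / 3.71 = 11706 m.
Barometric formula: P = P₀ exp(−z/H).
z/H = 3891.0/11706 = 0.33239; exp(−0.33239) = 0.71721.
P = 895 × 0.71721 = 641.90 Pa.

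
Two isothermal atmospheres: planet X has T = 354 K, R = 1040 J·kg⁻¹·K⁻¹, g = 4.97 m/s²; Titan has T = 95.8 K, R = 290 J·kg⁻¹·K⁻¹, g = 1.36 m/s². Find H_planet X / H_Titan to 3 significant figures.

H_planet X/H_Titan ≈ 3.63

H = RT/g for each body.
H_planet X = 1040 × 354 / 4.97 = 74076 m.
H_Titan = 290 × 95.8 / 1.36 = 20428 m.
H_planet X/H_Titan = 74076/20428 = 3.6262.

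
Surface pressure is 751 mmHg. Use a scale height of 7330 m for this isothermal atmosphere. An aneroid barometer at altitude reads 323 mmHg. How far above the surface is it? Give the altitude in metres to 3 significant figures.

z ≈ 6180 m

Invert the barometric formula: z = H ln(P₀/P).
P₀/P = 751/323 = 2.3251; ln(2.3251) = 0.84376.
z = 7330.0 × 0.84376 = 6184.8 m.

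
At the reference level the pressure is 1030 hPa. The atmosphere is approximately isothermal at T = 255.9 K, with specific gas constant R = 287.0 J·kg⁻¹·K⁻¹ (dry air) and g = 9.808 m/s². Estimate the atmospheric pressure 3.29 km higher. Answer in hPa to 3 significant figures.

Scale height: H = RT/g = 287.0 × 255.9 / 9.808 = 7488.1 m.
Barometric formula: P = P₀ exp(−z/H).
z/H = 3290.0/7488.1 = 0.43936; exp(−0.43936) = 0.64445.
P = 1030 × 0.64445 = 663.78 hPa.

P ≈ 664 hPa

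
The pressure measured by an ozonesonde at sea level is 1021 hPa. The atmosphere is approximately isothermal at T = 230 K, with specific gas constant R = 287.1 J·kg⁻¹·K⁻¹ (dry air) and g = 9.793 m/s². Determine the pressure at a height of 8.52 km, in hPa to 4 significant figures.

Scale height: H = RT/g = 287.1 × 230 / 9.793 = 6742.9 m.
Barometric formula: P = P₀ exp(−z/H).
z/H = 8520.0/6742.9 = 1.2636; exp(−1.2636) = 0.28263.
P = 1021 × 0.28263 = 288.57 hPa.

P ≈ 288.6 hPa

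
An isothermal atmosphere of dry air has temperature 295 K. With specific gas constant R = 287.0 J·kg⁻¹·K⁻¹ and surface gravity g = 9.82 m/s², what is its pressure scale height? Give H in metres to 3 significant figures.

The scale height of an isothermal atmosphere is H = RT/g.
H = 287.0 × 295 / 9.82 = 84665/9.82 = 8621.7 m.

H ≈ 8620 m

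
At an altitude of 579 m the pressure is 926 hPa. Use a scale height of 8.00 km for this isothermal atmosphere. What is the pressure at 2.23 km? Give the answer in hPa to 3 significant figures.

Between two levels, P₂ = P₁ exp(−Δz/H) with Δz = z₂ − z₁.
Δz = 2230.0 − 579.00 = 1651.0 m; Δz/H = 1651.0/8000.0 = 0.20638.
P₂ = 926 × exp(−0.20638) = 926 × 0.81352 = 753.32 hPa.

P ≈ 753 hPa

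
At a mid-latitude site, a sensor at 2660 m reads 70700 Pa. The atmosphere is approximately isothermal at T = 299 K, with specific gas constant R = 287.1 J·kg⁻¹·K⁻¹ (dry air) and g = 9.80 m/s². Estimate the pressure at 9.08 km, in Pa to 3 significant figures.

Scale height: H = RT/g = 287.1 × 299 / 9.80 = 8759.5 m.
Between two levels, P₂ = P₁ exp(−Δz/H) with Δz = z₂ − z₁.
Δz = 9080.0 − 2660.0 = 6420.0 m; Δz/H = 6420.0/8759.5 = 0.73292.
P₂ = 70700 × exp(−0.73292) = 70700 × 0.48050 = 33971 Pa.

P ≈ 34000 Pa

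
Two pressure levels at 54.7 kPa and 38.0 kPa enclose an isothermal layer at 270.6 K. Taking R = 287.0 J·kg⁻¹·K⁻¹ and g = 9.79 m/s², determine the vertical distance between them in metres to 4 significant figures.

Δz ≈ 2890 m

Hypsometric equation: Δz = (R T̄/g) ln(P₁/P₂).
R T̄/g = 287.0 × 270.6 / 9.79 = 7932.8 m.
ln(54.7/38.0) = ln(1.4395) = 0.36430.
Δz = 7932.8 × 0.36430 = 2889.9 m.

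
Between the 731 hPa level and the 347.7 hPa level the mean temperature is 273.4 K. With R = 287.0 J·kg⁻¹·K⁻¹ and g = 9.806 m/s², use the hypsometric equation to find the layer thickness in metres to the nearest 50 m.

Δz ≈ 5950 m

Hypsometric equation: Δz = (R T̄/g) ln(P₁/P₂).
R T̄/g = 287.0 × 273.4 / 9.806 = 8001.8 m.
ln(731/347.7) = ln(2.1024) = 0.74308.
Δz = 8001.8 × 0.74308 = 5946.0 m.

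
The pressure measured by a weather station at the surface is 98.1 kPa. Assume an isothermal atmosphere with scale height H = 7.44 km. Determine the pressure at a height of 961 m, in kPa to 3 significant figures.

P ≈ 86.2 kPa

Barometric formula: P = P₀ exp(−z/H).
z/H = 961.00/7440.0 = 0.12917; exp(−0.12917) = 0.87882.
P = 98.1 × 0.87882 = 86.212 kPa.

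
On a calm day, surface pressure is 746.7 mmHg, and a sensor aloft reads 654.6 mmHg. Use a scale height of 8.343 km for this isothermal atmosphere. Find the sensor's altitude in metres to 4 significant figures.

Invert the barometric formula: z = H ln(P₀/P).
P₀/P = 746.7/654.6 = 1.1407; ln(1.1407) = 0.13164.
z = 8343.0 × 0.13164 = 1098.3 m.

z ≈ 1098 m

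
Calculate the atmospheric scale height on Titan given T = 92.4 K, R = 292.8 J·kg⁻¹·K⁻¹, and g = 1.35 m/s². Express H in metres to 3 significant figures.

H ≈ 20000 m

The scale height of an isothermal atmosphere is H = RT/g.
H = 292.8 × 92.4 / 1.35 = 27055/1.35 = 20041 m.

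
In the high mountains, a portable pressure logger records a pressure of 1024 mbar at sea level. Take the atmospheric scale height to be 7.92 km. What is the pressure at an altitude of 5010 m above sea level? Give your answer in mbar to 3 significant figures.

Barometric formula: P = P₀ exp(−z/H).
z/H = 5010.0/7920.0 = 0.63258; exp(−0.63258) = 0.53122.
P = 1024 × 0.53122 = 543.97 mbar.

P ≈ 544 mbar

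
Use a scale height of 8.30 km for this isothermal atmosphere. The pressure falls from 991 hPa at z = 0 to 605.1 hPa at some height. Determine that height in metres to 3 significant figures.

Invert the barometric formula: z = H ln(P₀/P).
P₀/P = 991/605.1 = 1.6377; ln(1.6377) = 0.49329.
z = 8300.0 × 0.49329 = 4094.3 m.

z ≈ 4090 m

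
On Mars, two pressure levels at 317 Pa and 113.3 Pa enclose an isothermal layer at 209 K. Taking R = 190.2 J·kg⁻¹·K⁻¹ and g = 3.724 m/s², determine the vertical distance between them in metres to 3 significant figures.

Hypsometric equation: Δz = (R T̄/g) ln(P₁/P₂).
R T̄/g = 190.2 × 209 / 3.724 = 10674 m.
ln(317/113.3) = ln(2.7979) = 1.0289.
Δz = 10674 × 1.0289 = 10982 m.

Δz ≈ 11000 m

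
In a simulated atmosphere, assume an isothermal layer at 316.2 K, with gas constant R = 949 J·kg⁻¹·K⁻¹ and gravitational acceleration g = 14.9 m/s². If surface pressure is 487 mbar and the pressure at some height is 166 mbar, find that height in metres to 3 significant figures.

z ≈ 21700 m

Scale height: H = RT/g = 949 × 316.2 / 14.9 = 20139 m.
Invert the barometric formula: z = H ln(P₀/P).
P₀/P = 487/166 = 2.9337; ln(2.9337) = 1.0763.
z = 20139 × 1.0763 = 21676 m.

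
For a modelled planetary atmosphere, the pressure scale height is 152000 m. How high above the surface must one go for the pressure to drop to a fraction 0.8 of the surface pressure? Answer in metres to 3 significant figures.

z ≈ 33900 m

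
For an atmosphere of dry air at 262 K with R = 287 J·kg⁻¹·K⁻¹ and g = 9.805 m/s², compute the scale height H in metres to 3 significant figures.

H ≈ 7670 m

The scale height of an isothermal atmosphere is H = RT/g.
H = 287 × 262 / 9.805 = 75194/9.805 = 7668.9 m.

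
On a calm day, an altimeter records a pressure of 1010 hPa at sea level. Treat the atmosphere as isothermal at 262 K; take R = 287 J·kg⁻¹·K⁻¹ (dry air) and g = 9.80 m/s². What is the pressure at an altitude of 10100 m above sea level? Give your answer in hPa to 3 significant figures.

P ≈ 271 hPa

Scale height: H = RT/g = 287 × 262 / 9.80 = 7672.9 m.
Barometric formula: P = P₀ exp(−z/H).
z/H = 10100/7672.9 = 1.3163; exp(−1.3163) = 0.26813.
P = 1010 × 0.26813 = 270.81 hPa.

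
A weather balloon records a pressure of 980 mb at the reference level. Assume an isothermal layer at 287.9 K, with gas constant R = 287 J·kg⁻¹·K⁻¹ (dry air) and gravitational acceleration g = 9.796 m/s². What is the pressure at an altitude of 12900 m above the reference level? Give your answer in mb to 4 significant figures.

P ≈ 212.3 mb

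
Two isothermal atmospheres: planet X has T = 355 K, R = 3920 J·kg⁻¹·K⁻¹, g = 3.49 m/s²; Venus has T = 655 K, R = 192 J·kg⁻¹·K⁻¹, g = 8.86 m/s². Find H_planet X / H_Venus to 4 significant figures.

H = RT/g for each body.
H_planet X = 3920 × 355 / 3.49 = 398740 m.
H_Venus = 192 × 655 / 8.86 = 14194 m.
H_planet X/H_Venus = 398740/14194 = 28.092.

H_planet X/H_Venus ≈ 28.09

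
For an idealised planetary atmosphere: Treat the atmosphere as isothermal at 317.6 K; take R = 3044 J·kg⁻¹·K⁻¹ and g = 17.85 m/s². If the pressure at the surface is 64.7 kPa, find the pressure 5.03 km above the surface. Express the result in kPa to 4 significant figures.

P ≈ 58.96 kPa

Scale height: H = RT/g = 3044 × 317.6 / 17.85 = 54161 m.
Barometric formula: P = P₀ exp(−z/H).
z/H = 5030.0/54161 = 0.092871; exp(−0.092871) = 0.91131.
P = 64.7 × 0.91131 = 58.962 kPa.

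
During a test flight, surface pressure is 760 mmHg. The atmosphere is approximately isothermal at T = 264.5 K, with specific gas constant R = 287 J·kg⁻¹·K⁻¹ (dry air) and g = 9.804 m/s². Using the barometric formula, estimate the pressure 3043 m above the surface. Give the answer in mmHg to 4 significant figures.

P ≈ 513.0 mmHg

Scale height: H = RT/g = 287 × 264.5 / 9.804 = 7742.9 m.
Barometric formula: P = P₀ exp(−z/H).
z/H = 3043.0/7742.9 = 0.39301; exp(−0.39301) = 0.67502.
P = 760 × 0.67502 = 513.02 mmHg.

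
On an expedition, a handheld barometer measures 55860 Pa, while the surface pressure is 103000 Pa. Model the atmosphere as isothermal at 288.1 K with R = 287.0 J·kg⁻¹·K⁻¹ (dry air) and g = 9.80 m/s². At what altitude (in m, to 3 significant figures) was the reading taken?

z ≈ 5160 m

Scale height: H = RT/g = 287.0 × 288.1 / 9.80 = 8437.2 m.
Invert the barometric formula: z = H ln(P₀/P).
P₀/P = 103000/55860 = 1.8439; ln(1.8439) = 0.61188.
z = 8437.2 × 0.61188 = 5162.6 m.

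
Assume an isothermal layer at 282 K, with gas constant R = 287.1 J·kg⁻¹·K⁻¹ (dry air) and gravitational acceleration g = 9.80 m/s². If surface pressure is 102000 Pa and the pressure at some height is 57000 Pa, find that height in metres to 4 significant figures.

Scale height: H = RT/g = 287.1 × 282 / 9.80 = 8261.4 m.
Invert the barometric formula: z = H ln(P₀/P).
P₀/P = 102000/57000 = 1.7895; ln(1.7895) = 0.58194.
z = 8261.4 × 0.58194 = 4807.6 m.

z ≈ 4808 m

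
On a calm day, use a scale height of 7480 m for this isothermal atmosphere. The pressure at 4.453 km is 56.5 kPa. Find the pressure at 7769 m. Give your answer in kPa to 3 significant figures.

Between two levels, P₂ = P₁ exp(−Δz/H) with Δz = z₂ − z₁.
Δz = 7769.0 − 4453.0 = 3316.0 m; Δz/H = 3316.0/7480.0 = 0.44332.
P₂ = 56.5 × exp(−0.44332) = 56.5 × 0.64190 = 36.267 kPa.

P ≈ 36.3 kPa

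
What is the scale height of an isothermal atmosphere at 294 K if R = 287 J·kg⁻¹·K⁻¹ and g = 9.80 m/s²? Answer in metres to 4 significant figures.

The scale height of an isothermal atmosphere is H = RT/g.
H = 287 × 294 / 9.80 = 84378/9.80 = 8610.0 m.

H ≈ 8610 m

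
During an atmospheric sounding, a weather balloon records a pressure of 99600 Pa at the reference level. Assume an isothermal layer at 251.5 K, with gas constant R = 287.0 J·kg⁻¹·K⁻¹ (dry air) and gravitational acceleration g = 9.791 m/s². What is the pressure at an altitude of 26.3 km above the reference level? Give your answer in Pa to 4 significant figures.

P ≈ 2811 Pa

Scale height: H = RT/g = 287.0 × 251.5 / 9.791 = 7372.1 m.
Barometric formula: P = P₀ exp(−z/H).
z/H = 26300/7372.1 = 3.5675; exp(−3.5675) = 0.028226.
P = 99600 × 0.028226 = 2811.3 Pa.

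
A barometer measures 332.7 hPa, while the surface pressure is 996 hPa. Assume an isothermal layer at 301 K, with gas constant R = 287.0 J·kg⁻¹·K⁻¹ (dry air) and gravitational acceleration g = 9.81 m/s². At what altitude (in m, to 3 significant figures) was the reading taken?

z ≈ 9660 m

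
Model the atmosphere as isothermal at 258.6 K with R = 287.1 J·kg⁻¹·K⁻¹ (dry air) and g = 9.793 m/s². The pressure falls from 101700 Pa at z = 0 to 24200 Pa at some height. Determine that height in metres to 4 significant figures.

z ≈ 10880 m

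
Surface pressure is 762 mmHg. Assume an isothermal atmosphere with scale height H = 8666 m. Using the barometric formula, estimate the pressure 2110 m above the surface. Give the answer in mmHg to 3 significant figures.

P ≈ 597 mmHg

Barometric formula: P = P₀ exp(−z/H).
z/H = 2110.0/8666.0 = 0.24348; exp(−0.24348) = 0.78390.
P = 762 × 0.78390 = 597.33 mmHg.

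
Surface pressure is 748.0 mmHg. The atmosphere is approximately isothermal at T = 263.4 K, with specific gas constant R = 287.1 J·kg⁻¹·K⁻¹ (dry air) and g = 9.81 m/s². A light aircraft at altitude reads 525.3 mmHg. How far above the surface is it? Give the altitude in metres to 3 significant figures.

Scale height: H = RT/g = 287.1 × 263.4 / 9.81 = 7708.7 m.
Invert the barometric formula: z = H ln(P₀/P).
P₀/P = 748.0/525.3 = 1.4239; ln(1.4239) = 0.35340.
z = 7708.7 × 0.35340 = 2724.3 m.

z ≈ 2720 m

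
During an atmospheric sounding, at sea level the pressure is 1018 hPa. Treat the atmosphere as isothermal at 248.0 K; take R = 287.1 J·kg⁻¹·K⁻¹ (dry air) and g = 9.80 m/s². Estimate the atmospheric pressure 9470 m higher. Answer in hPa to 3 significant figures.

Scale height: H = RT/g = 287.1 × 248.0 / 9.80 = 7265.4 m.
Barometric formula: P = P₀ exp(−z/H).
z/H = 9470.0/7265.4 = 1.3034; exp(−1.3034) = 0.27161.
P = 1018 × 0.27161 = 276.50 hPa.

P ≈ 276 hPa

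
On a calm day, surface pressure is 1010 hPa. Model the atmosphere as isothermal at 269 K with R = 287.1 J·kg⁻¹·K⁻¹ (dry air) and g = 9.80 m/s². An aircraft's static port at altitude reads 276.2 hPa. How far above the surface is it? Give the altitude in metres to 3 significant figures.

z ≈ 10200 m

Scale height: H = RT/g = 287.1 × 269 / 9.80 = 7880.6 m.
Invert the barometric formula: z = H ln(P₀/P).
P₀/P = 1010/276.2 = 3.6568; ln(3.6568) = 1.2966.
z = 7880.6 × 1.2966 = 10218 m.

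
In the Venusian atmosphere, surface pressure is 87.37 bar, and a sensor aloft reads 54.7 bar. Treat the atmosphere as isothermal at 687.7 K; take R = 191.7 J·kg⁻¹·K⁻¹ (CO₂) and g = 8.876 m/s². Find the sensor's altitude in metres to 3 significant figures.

z ≈ 6960 m

Scale height: H = RT/g = 191.7 × 687.7 / 8.876 = 14853 m.
Invert the barometric formula: z = H ln(P₀/P).
P₀/P = 87.37/54.7 = 1.5973; ln(1.5973) = 0.46831.
z = 14853 × 0.46831 = 6955.8 m.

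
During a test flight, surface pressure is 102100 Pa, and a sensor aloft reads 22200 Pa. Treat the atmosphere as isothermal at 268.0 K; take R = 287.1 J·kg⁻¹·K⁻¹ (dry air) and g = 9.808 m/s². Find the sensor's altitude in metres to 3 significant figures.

Scale height: H = RT/g = 287.1 × 268.0 / 9.808 = 7844.9 m.
Invert the barometric formula: z = H ln(P₀/P).
P₀/P = 102100/22200 = 4.5991; ln(4.5991) = 1.5259.
z = 7844.9 × 1.5259 = 11971 m.

z ≈ 12000 m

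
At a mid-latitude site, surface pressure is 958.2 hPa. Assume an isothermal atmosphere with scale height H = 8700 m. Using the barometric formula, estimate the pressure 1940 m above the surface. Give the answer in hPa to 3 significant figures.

P ≈ 767 hPa

Barometric formula: P = P₀ exp(−z/H).
z/H = 1940.0/8700.0 = 0.22299; exp(−0.22299) = 0.80012.
P = 958.2 × 0.80012 = 766.67 hPa.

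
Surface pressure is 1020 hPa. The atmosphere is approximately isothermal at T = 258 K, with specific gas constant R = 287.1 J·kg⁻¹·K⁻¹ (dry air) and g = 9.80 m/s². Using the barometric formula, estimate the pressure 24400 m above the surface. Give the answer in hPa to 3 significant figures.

Scale height: H = RT/g = 287.1 × 258 / 9.80 = 7558.3 m.
Barometric formula: P = P₀ exp(−z/H).
z/H = 24400/7558.3 = 3.2282; exp(−3.2282) = 0.039629.
P = 1020 × 0.039629 = 40.422 hPa.

P ≈ 40.4 hPa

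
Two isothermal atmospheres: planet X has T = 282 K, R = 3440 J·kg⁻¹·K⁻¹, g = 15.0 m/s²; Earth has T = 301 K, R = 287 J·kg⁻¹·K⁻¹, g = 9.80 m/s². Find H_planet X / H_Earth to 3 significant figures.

H = RT/g for each body.
H_planet X = 3440 × 282 / 15.0 = 64672 m.
H_Earth = 287 × 301 / 9.80 = 8815.0 m.
H_planet X/H_Earth = 64672/8815.0 = 7.3366.

H_planet X/H_Earth ≈ 7.34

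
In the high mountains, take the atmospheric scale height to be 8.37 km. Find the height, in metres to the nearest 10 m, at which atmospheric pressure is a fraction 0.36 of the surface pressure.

z ≈ 8550 m

Set P/P₀ = exp(−z/H) = 0.36, so z = −H ln(0.36).
−ln(0.36) = 1.0217; z = 8370.0 × 1.0217 = 8551.6 m.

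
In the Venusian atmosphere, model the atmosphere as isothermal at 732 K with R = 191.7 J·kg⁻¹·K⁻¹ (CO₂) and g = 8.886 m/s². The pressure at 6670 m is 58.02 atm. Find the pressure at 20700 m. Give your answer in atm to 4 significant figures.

Scale height: H = RT/g = 191.7 × 732 / 8.886 = 15792 m.
Between two levels, P₂ = P₁ exp(−Δz/H) with Δz = z₂ − z₁.
Δz = 20700 − 6670.0 = 14030 m; Δz/H = 14030/15792 = 0.88842.
P₂ = 58.02 × exp(−0.88842) = 58.02 × 0.41131 = 23.864 atm.

P ≈ 23.86 atm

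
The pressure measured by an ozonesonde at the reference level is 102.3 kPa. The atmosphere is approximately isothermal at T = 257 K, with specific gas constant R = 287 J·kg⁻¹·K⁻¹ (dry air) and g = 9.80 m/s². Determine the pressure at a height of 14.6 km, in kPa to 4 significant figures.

P ≈ 14.70 kPa

Scale height: H = RT/g = 287 × 257 / 9.80 = 7526.4 m.
Barometric formula: P = P₀ exp(−z/H).
z/H = 14600/7526.4 = 1.9398; exp(−1.9398) = 0.14373.
P = 102.3 × 0.14373 = 14.704 kPa.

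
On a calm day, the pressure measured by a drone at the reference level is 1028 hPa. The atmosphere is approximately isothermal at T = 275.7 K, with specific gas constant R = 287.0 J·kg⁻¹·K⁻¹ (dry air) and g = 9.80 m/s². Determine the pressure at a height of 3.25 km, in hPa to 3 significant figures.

Scale height: H = RT/g = 287.0 × 275.7 / 9.80 = 8074.1 m.
Barometric formula: P = P₀ exp(−z/H).
z/H = 3250.0/8074.1 = 0.40252; exp(−0.40252) = 0.66863.
P = 1028 × 0.66863 = 687.35 hPa.

P ≈ 687 hPa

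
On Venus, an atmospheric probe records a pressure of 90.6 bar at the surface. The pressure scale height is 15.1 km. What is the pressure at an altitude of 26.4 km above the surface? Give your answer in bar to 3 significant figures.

Barometric formula: P = P₀ exp(−z/H).
z/H = 26400/15100 = 1.7483; exp(−1.7483) = 0.17407.
P = 90.6 × 0.17407 = 15.771 bar.

P ≈ 15.8 bar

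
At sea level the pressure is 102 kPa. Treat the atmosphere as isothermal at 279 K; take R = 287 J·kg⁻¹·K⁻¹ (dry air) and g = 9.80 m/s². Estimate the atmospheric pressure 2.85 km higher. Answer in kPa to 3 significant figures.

P ≈ 72.0 kPa

Scale height: H = RT/g = 287 × 279 / 9.80 = 8170.7 m.
Barometric formula: P = P₀ exp(−z/H).
z/H = 2850.0/8170.7 = 0.34881; exp(−0.34881) = 0.70553.
P = 102 × 0.70553 = 71.964 kPa.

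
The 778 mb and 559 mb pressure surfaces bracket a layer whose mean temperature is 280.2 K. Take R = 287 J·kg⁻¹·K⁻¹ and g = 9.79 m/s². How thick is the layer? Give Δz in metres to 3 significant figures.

Δz ≈ 2720 m

Hypsometric equation: Δz = (R T̄/g) ln(P₁/P₂).
R T̄/g = 287 × 280.2 / 9.79 = 8214.2 m.
ln(778/559) = ln(1.3918) = 0.33060.
Δz = 8214.2 × 0.33060 = 2715.6 m.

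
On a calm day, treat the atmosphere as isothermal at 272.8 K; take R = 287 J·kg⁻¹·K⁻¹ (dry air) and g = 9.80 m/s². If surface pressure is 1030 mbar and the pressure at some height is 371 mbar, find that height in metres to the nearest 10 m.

z ≈ 8160 m

Scale height: H = RT/g = 287 × 272.8 / 9.80 = 7989.1 m.
Invert the barometric formula: z = H ln(P₀/P).
P₀/P = 1030/371 = 2.7763; ln(2.7763) = 1.0211.
z = 7989.1 × 1.0211 = 8157.7 m.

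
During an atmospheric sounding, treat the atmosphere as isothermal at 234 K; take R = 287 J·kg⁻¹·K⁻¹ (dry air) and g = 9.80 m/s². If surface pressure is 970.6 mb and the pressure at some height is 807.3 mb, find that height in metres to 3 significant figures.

z ≈ 1260 m

Scale height: H = RT/g = 287 × 234 / 9.80 = 6852.9 m.
Invert the barometric formula: z = H ln(P₀/P).
P₀/P = 970.6/807.3 = 1.2023; ln(1.2023) = 0.18424.
z = 6852.9 × 0.18424 = 1262.6 m.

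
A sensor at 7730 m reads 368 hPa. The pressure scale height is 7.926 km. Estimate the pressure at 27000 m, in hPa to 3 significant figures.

P ≈ 32.4 hPa

Between two levels, P₂ = P₁ exp(−Δz/H) with Δz = z₂ − z₁.
Δz = 27000 − 7730.0 = 19270 m; Δz/H = 19270/7926.0 = 2.4312.
P₂ = 368 × exp(−2.4312) = 368 × 0.087931 = 32.359 hPa.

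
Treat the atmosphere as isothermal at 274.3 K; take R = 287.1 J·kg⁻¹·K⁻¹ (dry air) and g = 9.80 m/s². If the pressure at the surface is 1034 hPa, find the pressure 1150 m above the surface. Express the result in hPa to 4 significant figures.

Scale height: H = RT/g = 287.1 × 274.3 / 9.80 = 8035.9 m.
Barometric formula: P = P₀ exp(−z/H).
z/H = 1150.0/8035.9 = 0.14311; exp(−0.14311) = 0.86666.
P = 1034 × 0.86666 = 896.13 hPa.

P ≈ 896.1 hPa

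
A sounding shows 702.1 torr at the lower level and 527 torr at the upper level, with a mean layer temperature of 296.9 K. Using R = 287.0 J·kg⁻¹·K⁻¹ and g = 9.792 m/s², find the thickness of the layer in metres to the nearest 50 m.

Hypsometric equation: Δz = (R T̄/g) ln(P₁/P₂).
R T̄/g = 287.0 × 296.9 / 9.792 = 8702.0 m.
ln(702.1/527) = ln(1.3323) = 0.28691.
Δz = 8702.0 × 0.28691 = 2496.7 m.

Δz ≈ 2500 m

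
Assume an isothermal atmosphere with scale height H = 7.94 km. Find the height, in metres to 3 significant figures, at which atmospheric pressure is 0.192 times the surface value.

z ≈ 13100 m

Set P/P₀ = exp(−z/H) = 0.192, so z = −H ln(0.192).
−ln(0.192) = 1.6503; z = 7940.0 × 1.6503 = 13103 m.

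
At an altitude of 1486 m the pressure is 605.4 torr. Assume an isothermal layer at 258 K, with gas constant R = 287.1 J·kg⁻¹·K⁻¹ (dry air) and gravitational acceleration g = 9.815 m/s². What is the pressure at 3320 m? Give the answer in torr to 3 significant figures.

Scale height: H = RT/g = 287.1 × 258 / 9.815 = 7546.8 m.
Between two levels, P₂ = P₁ exp(−Δz/H) with Δz = z₂ − z₁.
Δz = 3320.0 − 1486.0 = 1834.0 m; Δz/H = 1834.0/7546.8 = 0.24302.
P₂ = 605.4 × exp(−0.24302) = 605.4 × 0.78426 = 474.79 torr.

P ≈ 475 torr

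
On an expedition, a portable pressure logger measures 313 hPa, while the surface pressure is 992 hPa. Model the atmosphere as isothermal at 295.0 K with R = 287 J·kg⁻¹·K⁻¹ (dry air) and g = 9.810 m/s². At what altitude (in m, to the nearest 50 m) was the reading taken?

z ≈ 9950 m

Scale height: H = RT/g = 287 × 295.0 / 9.810 = 8630.5 m.
Invert the barometric formula: z = H ln(P₀/P).
P₀/P = 992/313 = 3.1693; ln(3.1693) = 1.1535.
z = 8630.5 × 1.1535 = 9955.3 m.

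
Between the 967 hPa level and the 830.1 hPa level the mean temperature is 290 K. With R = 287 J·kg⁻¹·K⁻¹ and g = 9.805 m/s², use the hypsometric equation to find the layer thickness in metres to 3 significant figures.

Hypsometric equation: Δz = (R T̄/g) ln(P₁/P₂).
R T̄/g = 287 × 290 / 9.805 = 8488.5 m.
ln(967/830.1) = ln(1.1649) = 0.15264.
Δz = 8488.5 × 0.15264 = 1295.7 m.

Δz ≈ 1300 m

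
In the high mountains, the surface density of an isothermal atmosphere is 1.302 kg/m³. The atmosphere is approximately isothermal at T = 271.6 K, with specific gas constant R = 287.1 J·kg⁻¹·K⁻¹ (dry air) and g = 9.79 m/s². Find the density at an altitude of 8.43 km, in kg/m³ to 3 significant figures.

ρ ≈ 0.452 kg/m³

Scale height: H = RT/g = 287.1 × 271.6 / 9.79 = 7964.9 m.
In an isothermal atmosphere, density decays like pressure: ρ = ρ₀ exp(−z/H).
z/H = 8430.0/7964.9 = 1.0584; exp(−1.0584) = 0.34701.
ρ = 1.302 × 0.34701 = 0.45181 kg/m³.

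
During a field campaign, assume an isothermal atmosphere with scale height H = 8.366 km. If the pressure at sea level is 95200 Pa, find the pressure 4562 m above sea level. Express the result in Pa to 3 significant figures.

Barometric formula: P = P₀ exp(−z/H).
z/H = 4562.0/8366.0 = 0.54530; exp(−0.54530) = 0.57967.
P = 95200 × 0.57967 = 55185 Pa.

P ≈ 55200 Pa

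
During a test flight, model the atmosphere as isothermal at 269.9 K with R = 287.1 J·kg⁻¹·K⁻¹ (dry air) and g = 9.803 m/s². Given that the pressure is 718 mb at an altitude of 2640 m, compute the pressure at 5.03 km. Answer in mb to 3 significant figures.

Scale height: H = RT/g = 287.1 × 269.9 / 9.803 = 7904.5 m.
Between two levels, P₂ = P₁ exp(−Δz/H) with Δz = z₂ − z₁.
Δz = 5030.0 − 2640.0 = 2390.0 m; Δz/H = 2390.0/7904.5 = 0.30236.
P₂ = 718 × exp(−0.30236) = 718 × 0.73907 = 530.65 mb.

P ≈ 531 mb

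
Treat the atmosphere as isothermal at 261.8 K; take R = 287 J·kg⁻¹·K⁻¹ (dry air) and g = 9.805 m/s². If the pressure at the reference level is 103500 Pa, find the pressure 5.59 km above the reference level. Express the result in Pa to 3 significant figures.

Scale height: H = RT/g = 287 × 261.8 / 9.805 = 7663.1 m.
Barometric formula: P = P₀ exp(−z/H).
z/H = 5590.0/7663.1 = 0.72947; exp(−0.72947) = 0.48216.
P = 103500 × 0.48216 = 49904 Pa.

P ≈ 49900 Pa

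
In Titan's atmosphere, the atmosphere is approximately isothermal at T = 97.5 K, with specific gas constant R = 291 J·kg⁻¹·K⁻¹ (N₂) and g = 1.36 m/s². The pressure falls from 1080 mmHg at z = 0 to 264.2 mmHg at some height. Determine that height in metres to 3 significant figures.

Scale height: H = RT/g = 291 × 97.5 / 1.36 = 20862 m.
Invert the barometric formula: z = H ln(P₀/P).
P₀/P = 1080/264.2 = 4.0878; ln(4.0878) = 1.4080.
z = 20862 × 1.4080 = 29374 m.

z ≈ 29400 m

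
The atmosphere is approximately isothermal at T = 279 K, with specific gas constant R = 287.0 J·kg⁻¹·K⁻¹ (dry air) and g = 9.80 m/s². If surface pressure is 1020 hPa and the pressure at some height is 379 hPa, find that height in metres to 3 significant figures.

z ≈ 8090 m

Scale height: H = RT/g = 287.0 × 279 / 9.80 = 8170.7 m.
Invert the barometric formula: z = H ln(P₀/P).
P₀/P = 1020/379 = 2.6913; ln(2.6913) = 0.99002.
z = 8170.7 × 0.99002 = 8089.2 m.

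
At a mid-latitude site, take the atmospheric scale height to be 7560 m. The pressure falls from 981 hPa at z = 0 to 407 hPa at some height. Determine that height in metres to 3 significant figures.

Invert the barometric formula: z = H ln(P₀/P).
P₀/P = 981/407 = 2.4103; ln(2.4103) = 0.87975.
z = 7560.0 × 0.87975 = 6650.9 m.

z ≈ 6650 m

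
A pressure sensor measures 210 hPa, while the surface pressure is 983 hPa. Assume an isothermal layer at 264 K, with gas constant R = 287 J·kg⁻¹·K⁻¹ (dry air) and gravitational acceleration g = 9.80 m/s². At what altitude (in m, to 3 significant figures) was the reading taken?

z ≈ 11900 m

Scale height: H = RT/g = 287 × 264 / 9.80 = 7731.4 m.
Invert the barometric formula: z = H ln(P₀/P).
P₀/P = 983/210 = 4.6810; ln(4.6810) = 1.5435.
z = 7731.4 × 1.5435 = 11933 m.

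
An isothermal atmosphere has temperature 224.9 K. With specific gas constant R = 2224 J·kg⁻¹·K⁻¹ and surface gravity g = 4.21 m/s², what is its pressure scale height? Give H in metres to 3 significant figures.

H ≈ 119000 m

The scale height of an isothermal atmosphere is H = RT/g.
H = 2224 × 224.9 / 4.21 = 500180/4.21 = 118810 m.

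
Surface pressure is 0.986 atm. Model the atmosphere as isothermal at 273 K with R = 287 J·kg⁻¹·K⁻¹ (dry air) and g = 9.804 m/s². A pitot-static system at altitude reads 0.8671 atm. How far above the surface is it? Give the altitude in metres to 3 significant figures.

z ≈ 1030 m

Scale height: H = RT/g = 287 × 273 / 9.804 = 7991.7 m.
Invert the barometric formula: z = H ln(P₀/P).
P₀/P = 0.986/0.8671 = 1.1371; ln(1.1371) = 0.12848.
z = 7991.7 × 0.12848 = 1026.8 m.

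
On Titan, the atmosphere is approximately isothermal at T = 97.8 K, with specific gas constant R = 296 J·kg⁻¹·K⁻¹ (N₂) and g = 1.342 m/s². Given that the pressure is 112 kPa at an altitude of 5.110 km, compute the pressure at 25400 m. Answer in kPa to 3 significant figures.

Scale height: H = RT/g = 296 × 97.8 / 1.342 = 21571 m.
Between two levels, P₂ = P₁ exp(−Δz/H) with Δz = z₂ − z₁.
Δz = 25400 − 5110.0 = 20290 m; Δz/H = 20290/21571 = 0.94061.
P₂ = 112 × exp(−0.94061) = 112 × 0.39039 = 43.724 kPa.

P ≈ 43.7 kPa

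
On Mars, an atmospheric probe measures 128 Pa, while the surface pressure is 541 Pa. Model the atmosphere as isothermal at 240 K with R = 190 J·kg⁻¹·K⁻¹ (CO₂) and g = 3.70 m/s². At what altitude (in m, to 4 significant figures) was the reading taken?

z ≈ 17760 m

Scale height: H = RT/g = 190 × 240 / 3.70 = 12324 m.
Invert the barometric formula: z = H ln(P₀/P).
P₀/P = 541/128 = 4.2266; ln(4.2266) = 1.4414.
z = 12324 × 1.4414 = 17764 m.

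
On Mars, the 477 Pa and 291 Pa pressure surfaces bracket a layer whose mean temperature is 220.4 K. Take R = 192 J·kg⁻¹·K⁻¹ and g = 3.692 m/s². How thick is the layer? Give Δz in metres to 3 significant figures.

Hypsometric equation: Δz = (R T̄/g) ln(P₁/P₂).
R T̄/g = 192 × 220.4 / 3.692 = 11462 m.
ln(477/291) = ln(1.6392) = 0.49421.
Δz = 11462 × 0.49421 = 5664.6 m.

Δz ≈ 5660 m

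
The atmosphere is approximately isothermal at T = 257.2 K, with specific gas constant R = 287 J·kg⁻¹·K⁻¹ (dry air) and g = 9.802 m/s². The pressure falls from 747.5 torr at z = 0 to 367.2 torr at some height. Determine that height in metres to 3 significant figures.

z ≈ 5350 m

Scale height: H = RT/g = 287 × 257.2 / 9.802 = 7530.7 m.
Invert the barometric formula: z = H ln(P₀/P).
P₀/P = 747.5/367.2 = 2.0357; ln(2.0357) = 0.71084.
z = 7530.7 × 0.71084 = 5353.1 m.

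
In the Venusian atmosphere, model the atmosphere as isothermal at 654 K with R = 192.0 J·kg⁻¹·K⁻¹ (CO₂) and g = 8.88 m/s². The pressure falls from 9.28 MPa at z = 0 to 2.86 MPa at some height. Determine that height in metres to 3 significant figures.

Scale height: H = RT/g = 192.0 × 654 / 8.88 = 14141 m.
Invert the barometric formula: z = H ln(P₀/P).
P₀/P = 9.28/2.86 = 3.2448; ln(3.2448) = 1.1771.
z = 14141 × 1.1771 = 16645 m.

z ≈ 16600 m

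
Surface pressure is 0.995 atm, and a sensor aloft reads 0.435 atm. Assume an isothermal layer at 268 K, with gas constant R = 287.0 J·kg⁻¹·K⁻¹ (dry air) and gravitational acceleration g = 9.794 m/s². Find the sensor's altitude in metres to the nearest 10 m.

Scale height: H = RT/g = 287.0 × 268 / 9.794 = 7853.4 m.
Invert the barometric formula: z = H ln(P₀/P).
P₀/P = 0.995/0.435 = 2.2874; ln(2.2874) = 0.82742.
z = 7853.4 × 0.82742 = 6498.1 m.

z ≈ 6500 m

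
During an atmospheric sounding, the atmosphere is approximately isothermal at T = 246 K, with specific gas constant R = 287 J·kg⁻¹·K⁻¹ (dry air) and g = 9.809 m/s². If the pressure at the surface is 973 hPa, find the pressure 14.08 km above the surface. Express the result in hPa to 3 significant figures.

Scale height: H = RT/g = 287 × 246 / 9.809 = 7197.7 m.
Barometric formula: P = P₀ exp(−z/H).
z/H = 14080/7197.7 = 1.9562; exp(−1.9562) = 0.14139.
P = 973 × 0.14139 = 137.57 hPa.

P ≈ 138 hPa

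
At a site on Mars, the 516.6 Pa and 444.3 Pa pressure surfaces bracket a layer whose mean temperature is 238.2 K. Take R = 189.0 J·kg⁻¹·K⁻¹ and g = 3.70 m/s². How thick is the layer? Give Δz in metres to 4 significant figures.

Δz ≈ 1834 m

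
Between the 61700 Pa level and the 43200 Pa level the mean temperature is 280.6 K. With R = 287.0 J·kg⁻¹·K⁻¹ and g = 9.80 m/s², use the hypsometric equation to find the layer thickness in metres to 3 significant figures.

Δz ≈ 2930 m

Hypsometric equation: Δz = (R T̄/g) ln(P₁/P₂).
R T̄/g = 287.0 × 280.6 / 9.80 = 8217.6 m.
ln(61700/43200) = ln(1.4282) = 0.35641.
Δz = 8217.6 × 0.35641 = 2928.8 m.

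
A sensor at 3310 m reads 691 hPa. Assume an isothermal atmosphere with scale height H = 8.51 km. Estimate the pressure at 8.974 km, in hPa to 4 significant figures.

P ≈ 355.2 hPa

Between two levels, P₂ = P₁ exp(−Δz/H) with Δz = z₂ − z₁.
Δz = 8974.0 − 3310.0 = 5664.0 m; Δz/H = 5664.0/8510.0 = 0.66557.
P₂ = 691 × exp(−0.66557) = 691 × 0.51398 = 355.16 hPa.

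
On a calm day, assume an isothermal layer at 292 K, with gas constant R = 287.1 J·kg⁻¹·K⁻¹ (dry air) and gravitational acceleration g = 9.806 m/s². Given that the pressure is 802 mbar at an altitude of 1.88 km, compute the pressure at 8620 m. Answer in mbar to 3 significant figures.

P ≈ 365 mbar

Scale height: H = RT/g = 287.1 × 292 / 9.806 = 8549.2 m.
Between two levels, P₂ = P₁ exp(−Δz/H) with Δz = z₂ − z₁.
Δz = 8620.0 − 1880.0 = 6740.0 m; Δz/H = 6740.0/8549.2 = 0.78838.
P₂ = 802 × exp(−0.78838) = 802 × 0.45458 = 364.57 mbar.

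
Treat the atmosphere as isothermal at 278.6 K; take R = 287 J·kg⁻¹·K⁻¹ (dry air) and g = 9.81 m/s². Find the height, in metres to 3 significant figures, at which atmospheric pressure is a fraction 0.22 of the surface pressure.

Scale height: H = RT/g = 287 × 278.6 / 9.81 = 8150.7 m.
Set P/P₀ = exp(−z/H) = 0.22, so z = −H ln(0.22).
−ln(0.22) = 1.5141; z = 8150.7 × 1.5141 = 12341 m.

z ≈ 12300 m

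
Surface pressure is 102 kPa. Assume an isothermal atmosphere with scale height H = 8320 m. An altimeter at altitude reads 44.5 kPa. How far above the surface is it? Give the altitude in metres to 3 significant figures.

z ≈ 6900 m

Invert the barometric formula: z = H ln(P₀/P).
P₀/P = 102/44.5 = 2.2921; ln(2.2921) = 0.82947.
z = 8320.0 × 0.82947 = 6901.2 m.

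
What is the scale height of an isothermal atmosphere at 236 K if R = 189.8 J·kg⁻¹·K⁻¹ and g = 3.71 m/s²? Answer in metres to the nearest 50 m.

H ≈ 12050 m

The scale height of an isothermal atmosphere is H = RT/g.
H = 189.8 × 236 / 3.71 = 44793/3.71 = 12074 m.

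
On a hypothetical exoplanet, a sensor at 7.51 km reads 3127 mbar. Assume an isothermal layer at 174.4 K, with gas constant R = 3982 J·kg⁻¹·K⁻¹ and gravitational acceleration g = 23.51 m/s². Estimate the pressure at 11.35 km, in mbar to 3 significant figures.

Scale height: H = RT/g = 3982 × 174.4 / 23.51 = 29539 m.
Between two levels, P₂ = P₁ exp(−Δz/H) with Δz = z₂ − z₁.
Δz = 11350 − 7510.0 = 3840.0 m; Δz/H = 3840.0/29539 = 0.13000.
P₂ = 3127 × exp(−0.13000) = 3127 × 0.87810 = 2745.8 mbar.

P ≈ 2750 mbar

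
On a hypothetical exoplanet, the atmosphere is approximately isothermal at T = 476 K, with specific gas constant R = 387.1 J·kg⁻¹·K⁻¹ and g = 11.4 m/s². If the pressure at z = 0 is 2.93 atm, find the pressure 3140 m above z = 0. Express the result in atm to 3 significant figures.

P ≈ 2.41 atm

Scale height: H = RT/g = 387.1 × 476 / 11.4 = 16163 m.
Barometric formula: P = P₀ exp(−z/H).
z/H = 3140.0/16163 = 0.19427; exp(−0.19427) = 0.82344.
P = 2.93 × 0.82344 = 2.4127 atm.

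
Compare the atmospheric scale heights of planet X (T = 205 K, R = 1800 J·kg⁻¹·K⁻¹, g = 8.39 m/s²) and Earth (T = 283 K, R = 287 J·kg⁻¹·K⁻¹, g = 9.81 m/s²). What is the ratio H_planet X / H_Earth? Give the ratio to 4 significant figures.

H_planet X/H_Earth ≈ 5.312

H = RT/g for each body.
H_planet X = 1800 × 205 / 8.39 = 43981 m.
H_Earth = 287 × 283 / 9.81 = 8279.4 m.
H_planet X/H_Earth = 43981/8279.4 = 5.3121.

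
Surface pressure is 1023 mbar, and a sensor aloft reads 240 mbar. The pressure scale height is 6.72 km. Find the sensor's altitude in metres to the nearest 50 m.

Invert the barometric formula: z = H ln(P₀/P).
P₀/P = 1023/240 = 4.2625; ln(4.2625) = 1.4499.
z = 6720.0 × 1.4499 = 9743.3 m.

z ≈ 9750 m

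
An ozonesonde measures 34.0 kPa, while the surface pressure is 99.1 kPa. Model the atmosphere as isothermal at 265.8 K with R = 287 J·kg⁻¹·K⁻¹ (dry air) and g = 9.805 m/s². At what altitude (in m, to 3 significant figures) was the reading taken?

z ≈ 8320 m

Scale height: H = RT/g = 287 × 265.8 / 9.805 = 7780.2 m.
Invert the barometric formula: z = H ln(P₀/P).
P₀/P = 99.1/34.0 = 2.9147; ln(2.9147) = 1.0698.
z = 7780.2 × 1.0698 = 8323.3 m.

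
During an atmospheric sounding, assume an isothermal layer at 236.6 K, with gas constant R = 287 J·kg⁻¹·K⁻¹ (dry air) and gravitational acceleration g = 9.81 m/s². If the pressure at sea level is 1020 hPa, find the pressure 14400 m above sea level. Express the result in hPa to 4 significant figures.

Scale height: H = RT/g = 287 × 236.6 / 9.81 = 6921.9 m.
Barometric formula: P = P₀ exp(−z/H).
z/H = 14400/6921.9 = 2.0804; exp(−2.0804) = 0.12488.
P = 1020 × 0.12488 = 127.38 hPa.

P ≈ 127.4 hPa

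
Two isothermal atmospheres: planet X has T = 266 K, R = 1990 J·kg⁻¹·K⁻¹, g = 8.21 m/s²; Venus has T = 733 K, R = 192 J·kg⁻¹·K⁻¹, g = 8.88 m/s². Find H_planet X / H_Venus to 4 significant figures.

H = RT/g for each body.
H_planet X = 1990 × 266 / 8.21 = 64475 m.
H_Venus = 192 × 733 / 8.88 = 15849 m.
H_planet X/H_Venus = 64475/15849 = 4.0681.

H_planet X/H_Venus ≈ 4.068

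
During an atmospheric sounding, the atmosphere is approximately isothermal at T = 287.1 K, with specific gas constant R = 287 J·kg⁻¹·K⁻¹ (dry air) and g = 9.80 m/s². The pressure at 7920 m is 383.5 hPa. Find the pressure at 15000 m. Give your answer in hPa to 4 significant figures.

P ≈ 165.2 hPa

Scale height: H = RT/g = 287 × 287.1 / 9.80 = 8407.9 m.
Between two levels, P₂ = P₁ exp(−Δz/H) with Δz = z₂ − z₁.
Δz = 15000 − 7920.0 = 7080.0 m; Δz/H = 7080.0/8407.9 = 0.84207.
P₂ = 383.5 × exp(−0.84207) = 383.5 × 0.43082 = 165.22 hPa.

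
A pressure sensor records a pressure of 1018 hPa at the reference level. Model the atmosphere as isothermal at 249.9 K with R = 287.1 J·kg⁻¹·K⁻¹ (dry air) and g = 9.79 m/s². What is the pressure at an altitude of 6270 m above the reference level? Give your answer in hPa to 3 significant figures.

Scale height: H = RT/g = 287.1 × 249.9 / 9.79 = 7328.5 m.
Barometric formula: P = P₀ exp(−z/H).
z/H = 6270.0/7328.5 = 0.85556; exp(−0.85556) = 0.42505.
P = 1018 × 0.42505 = 432.70 hPa.

P ≈ 433 hPa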